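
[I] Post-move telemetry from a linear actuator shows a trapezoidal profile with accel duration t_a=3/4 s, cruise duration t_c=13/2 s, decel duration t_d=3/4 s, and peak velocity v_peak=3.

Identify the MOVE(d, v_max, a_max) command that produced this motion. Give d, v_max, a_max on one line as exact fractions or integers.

d=87/4 v_max=3 a_max=4

a_max = 3/(3/4) = 4
d_a = ½·3·3/4 = 9/8; d_c = 3·13/2 = 39/2
d = 2·9/8 + 39/2 = 87/4
t_c = 13/2 > 0 so v_max = 3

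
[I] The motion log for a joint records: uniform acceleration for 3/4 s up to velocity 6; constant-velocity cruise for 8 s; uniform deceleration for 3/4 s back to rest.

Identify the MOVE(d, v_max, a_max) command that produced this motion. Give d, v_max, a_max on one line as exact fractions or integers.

a_max = 6/(3/4) = 8
d_a = ½·6·3/4 = 9/4; d_c = 6·8 = 48
d = 2·9/4 + 48 = 105/2
t_c = 8 > 0 so v_max = 6

d=105/2 v_max=6 a_max=8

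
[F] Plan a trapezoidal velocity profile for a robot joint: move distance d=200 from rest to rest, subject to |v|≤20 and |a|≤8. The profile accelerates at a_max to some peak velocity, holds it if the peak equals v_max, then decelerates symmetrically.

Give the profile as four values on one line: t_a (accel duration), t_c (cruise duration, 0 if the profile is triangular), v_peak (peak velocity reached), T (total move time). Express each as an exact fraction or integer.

(v_max)²/a_max = 20²/8 = 50
200 ≥ 50 so v_max reached
t_a = 20/8 = 5/2; v_peak = 20
d_cruise = 200 − 50 = 150; t_c = 150/20 = 15/2
T = 2·5/2 + 15/2 = 25/2

t_a=5/2 t_c=15/2 v_peak=20 T=25/2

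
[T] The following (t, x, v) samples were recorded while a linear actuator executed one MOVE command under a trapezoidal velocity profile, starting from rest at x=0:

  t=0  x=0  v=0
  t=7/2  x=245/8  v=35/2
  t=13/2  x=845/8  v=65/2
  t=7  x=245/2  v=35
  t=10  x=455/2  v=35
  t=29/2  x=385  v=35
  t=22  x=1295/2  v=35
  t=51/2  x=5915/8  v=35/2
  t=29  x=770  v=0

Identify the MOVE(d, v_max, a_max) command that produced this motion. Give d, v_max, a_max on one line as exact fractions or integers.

final state: t=29, x=770, v=0 → d = 770
a_max = (35/2−0)/(7/2−0) = 5
max v = 35 over t∈[7,22] → v_max = 35
check: 35·(7+15) = 770 ✓

d=770 v_max=35 a_max=5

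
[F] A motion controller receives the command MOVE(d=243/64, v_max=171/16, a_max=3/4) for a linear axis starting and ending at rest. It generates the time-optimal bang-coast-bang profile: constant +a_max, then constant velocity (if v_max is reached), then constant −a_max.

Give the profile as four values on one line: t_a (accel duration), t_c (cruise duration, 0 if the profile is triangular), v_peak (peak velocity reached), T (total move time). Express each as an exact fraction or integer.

t_a=9/4 t_c=0 v_peak=27/16 T=9/2

v_max²/a_max = (171/16)²/(3/4) = 9747/64
243/64 < 9747/64 → triangular
v_peak = √(243/64·3/4) = √(729/256) = 27/16
t_a = (27/16)/(3/4) = 9/4; t_c = 0
T = 2·9/4 = 9/2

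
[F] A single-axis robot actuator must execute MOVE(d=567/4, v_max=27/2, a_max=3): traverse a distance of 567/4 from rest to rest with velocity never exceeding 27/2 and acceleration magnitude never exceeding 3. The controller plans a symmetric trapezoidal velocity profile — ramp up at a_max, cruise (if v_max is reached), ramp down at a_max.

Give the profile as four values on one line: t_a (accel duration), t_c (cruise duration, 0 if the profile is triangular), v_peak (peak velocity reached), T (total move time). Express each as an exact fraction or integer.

t_a=9/2 t_c=6 v_peak=27/2 T=15

vₘ²/aₘ = (27/2)²/3 = 243/4
567/4 ≥ 243/4 ⇒ cruise phase
t_a = (27/2)/3 = 9/2; v_peak = 27/2
d_cruise = 567/4 − 243/4 = 81; t_c = 81/(27/2) = 6
T = 2·9/2 + 6 = 15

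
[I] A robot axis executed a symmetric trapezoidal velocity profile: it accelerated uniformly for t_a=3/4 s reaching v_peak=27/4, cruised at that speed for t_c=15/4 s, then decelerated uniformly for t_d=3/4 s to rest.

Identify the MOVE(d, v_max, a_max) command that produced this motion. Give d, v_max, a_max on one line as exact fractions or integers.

a_max = (27/4)/(3/4) = 9
d_a = ½·27/4·3/4 = 81/32; d_c = 27/4·15/4 = 405/16
d = 2·81/32 + 405/16 = 243/8
t_c = 15/4 > 0 so v_max = 27/4

d=243/8 v_max=27/4 a_max=9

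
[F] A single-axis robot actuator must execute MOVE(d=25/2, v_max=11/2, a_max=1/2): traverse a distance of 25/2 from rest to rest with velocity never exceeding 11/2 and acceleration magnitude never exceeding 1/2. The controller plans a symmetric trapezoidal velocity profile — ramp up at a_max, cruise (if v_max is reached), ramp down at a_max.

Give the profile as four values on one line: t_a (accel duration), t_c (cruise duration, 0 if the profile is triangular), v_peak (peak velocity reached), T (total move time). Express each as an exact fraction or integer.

t_a=5 t_c=0 v_peak=5/2 T=10

vₘ²/aₘ = (11/2)²/(1/2) = 121/2
25/2 < 121/2 ⇒ no cruise
v_peak = √(25/2·1/2) = √(25/4) = 5/2
t_a = (5/2)/(1/2) = 5; t_c = 0
T = 2·5 = 10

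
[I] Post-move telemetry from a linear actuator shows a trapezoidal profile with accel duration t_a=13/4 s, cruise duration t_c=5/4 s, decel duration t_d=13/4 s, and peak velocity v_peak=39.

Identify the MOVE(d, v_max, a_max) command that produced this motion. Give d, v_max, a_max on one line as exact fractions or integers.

d=351/2 v_max=39 a_max=12

a_max = 39/(13/4) = 12
d_a = ½·39·13/4 = 507/8; d_c = 39·5/4 = 195/4
d = 2·507/8 + 195/4 = 351/2
t_c = 5/4 > 0 → v_max = v_peak = 39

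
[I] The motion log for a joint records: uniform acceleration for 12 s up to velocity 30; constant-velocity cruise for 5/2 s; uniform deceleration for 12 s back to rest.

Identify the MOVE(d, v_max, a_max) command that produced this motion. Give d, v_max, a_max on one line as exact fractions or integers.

d=435 v_max=30 a_max=5/2

a_max = 30/12 = 5/2
d_a = ½·30·12 = 180; d_c = 30·5/2 = 75
d = 2·180 + 75 = 435
t_c = 5/2 > 0 ⇒ limit active, v_max = 30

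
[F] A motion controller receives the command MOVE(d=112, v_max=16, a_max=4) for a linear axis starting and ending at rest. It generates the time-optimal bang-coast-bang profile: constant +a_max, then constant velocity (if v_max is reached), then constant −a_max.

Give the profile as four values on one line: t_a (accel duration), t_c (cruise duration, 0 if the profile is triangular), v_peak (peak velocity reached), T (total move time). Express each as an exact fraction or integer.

(v_max)²/a_max = 16²/4 = 64
112 ≥ 64 so v_max reached
t_a = 16/4 = 4; v_peak = 16
d_cruise = 112 − 64 = 48; t_c = 48/16 = 3
T = 2·4 + 3 = 11

t_a=4 t_c=3 v_peak=16 T=11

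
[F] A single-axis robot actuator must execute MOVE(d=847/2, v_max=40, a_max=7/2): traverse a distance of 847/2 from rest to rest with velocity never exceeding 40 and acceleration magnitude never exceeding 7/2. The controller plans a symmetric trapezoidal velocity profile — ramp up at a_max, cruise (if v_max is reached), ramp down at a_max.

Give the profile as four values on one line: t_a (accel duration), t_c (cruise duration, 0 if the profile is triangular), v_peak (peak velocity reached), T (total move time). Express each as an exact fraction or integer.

t_a=11 t_c=0 v_peak=77/2 T=22

(v_max)²/a_max = 40²/(7/2) = 3200/7
847/2 < 3200/7 ⇒ no cruise
v_peak = √(847/2·7/2) = √(5929/4) = 77/2
t_a = (77/2)/(7/2) = 11; t_c = 0
T = 2·11 = 22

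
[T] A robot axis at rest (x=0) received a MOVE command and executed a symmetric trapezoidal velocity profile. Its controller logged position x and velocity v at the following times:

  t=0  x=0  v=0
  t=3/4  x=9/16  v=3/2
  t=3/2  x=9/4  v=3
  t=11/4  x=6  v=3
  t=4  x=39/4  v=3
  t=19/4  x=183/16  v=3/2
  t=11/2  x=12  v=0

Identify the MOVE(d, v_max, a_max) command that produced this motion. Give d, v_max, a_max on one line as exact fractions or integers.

d=12 v_max=3 a_max=2

final state: t=11/2, x=12, v=0 → d = 12
a_max = (3/2−0)/(3/4−0) = 2
max v = 3 over t∈[3/2,4] → v_max = 3
check: 3·(3/2+5/2) = 12 ✓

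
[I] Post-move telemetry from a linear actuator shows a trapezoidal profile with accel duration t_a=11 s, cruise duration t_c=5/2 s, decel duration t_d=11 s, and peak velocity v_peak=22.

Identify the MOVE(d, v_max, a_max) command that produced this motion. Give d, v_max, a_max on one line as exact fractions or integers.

d=297 v_max=22 a_max=2

a_max = 22/11 = 2
d_a = ½·22·11 = 121; d_c = 22·5/2 = 55
d = 2·121 + 55 = 297
t_c = 5/2 > 0 so v_max = 22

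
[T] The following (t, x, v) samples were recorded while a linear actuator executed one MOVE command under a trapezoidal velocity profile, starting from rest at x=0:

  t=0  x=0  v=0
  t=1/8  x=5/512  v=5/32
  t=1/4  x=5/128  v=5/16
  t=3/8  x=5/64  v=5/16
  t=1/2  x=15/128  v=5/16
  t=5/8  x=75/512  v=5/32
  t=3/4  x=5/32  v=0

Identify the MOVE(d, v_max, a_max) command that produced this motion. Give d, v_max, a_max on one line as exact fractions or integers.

d=5/32 v_max=5/16 a_max=5/4

final state: t=3/4, x=5/32, v=0 → d = 5/32
a_max = (5/32−0)/(1/8−0) = 5/4
max v = 5/16 over t∈[1/4,1/2] → v_max = 5/16
check: 5/16·(1/4+1/4) = 5/32 ✓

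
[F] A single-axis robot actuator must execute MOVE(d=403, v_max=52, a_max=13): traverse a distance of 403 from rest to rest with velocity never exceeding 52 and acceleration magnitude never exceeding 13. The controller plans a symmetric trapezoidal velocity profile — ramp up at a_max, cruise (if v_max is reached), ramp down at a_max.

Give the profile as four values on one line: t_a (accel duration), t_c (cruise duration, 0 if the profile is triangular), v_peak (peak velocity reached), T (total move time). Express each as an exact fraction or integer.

t_a=4 t_c=15/4 v_peak=52 T=47/4

(v_max)²/a_max = 52²/13 = 208
403 ≥ 208 → trapezoidal
t_a = 52/13 = 4; v_peak = 52
d_cruise = 403 − 208 = 195; t_c = 195/52 = 15/4
T = 2·4 + 15/4 = 47/4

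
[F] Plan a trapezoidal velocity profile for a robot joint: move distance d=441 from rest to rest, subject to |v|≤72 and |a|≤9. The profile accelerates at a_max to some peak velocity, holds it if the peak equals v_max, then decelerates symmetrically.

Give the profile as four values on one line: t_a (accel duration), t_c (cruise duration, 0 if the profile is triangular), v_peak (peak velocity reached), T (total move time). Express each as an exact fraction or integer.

vₘ²/aₘ = 72²/9 = 576
441 < 576 so t_c = 0
v_peak = √(441·9) = √3969 = 63
t_a = 63/9 = 7; t_c = 0
T = 2·7 = 14

t_a=7 t_c=0 v_peak=63 T=14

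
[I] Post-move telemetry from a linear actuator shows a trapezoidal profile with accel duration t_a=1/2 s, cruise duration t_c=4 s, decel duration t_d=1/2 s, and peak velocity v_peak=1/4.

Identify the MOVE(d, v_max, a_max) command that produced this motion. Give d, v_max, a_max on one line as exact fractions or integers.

d=9/8 v_max=1/4 a_max=1/2

a_max = (1/4)/(1/2) = 1/2
d_a = ½·1/4·1/2 = 1/16; d_c = 1/4·4 = 1
d = 2·1/16 + 1 = 9/8
t_c = 4 > 0 so v_max = 1/4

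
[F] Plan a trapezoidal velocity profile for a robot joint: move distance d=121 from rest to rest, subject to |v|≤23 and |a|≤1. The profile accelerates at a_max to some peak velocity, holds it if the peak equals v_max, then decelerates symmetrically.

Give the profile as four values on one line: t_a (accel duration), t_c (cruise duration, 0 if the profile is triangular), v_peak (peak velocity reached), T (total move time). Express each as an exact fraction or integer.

t_a=11 t_c=0 v_peak=11 T=22

vₘ²/aₘ = 23²/1 = 529
121 < 529 ⇒ no cruise
v_peak = √(121·1) = √121 = 11
t_a = 11/1 = 11; t_c = 0
T = 2·11 = 22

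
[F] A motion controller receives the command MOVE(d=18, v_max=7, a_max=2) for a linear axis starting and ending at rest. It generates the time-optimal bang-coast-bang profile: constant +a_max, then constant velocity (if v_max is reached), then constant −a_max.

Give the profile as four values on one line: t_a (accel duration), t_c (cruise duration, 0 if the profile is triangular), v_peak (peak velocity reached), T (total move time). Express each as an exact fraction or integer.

t_a=3 t_c=0 v_peak=6 T=6

vₘ²/aₘ = 7²/2 = 49/2
18 < 49/2 so t_c = 0
v_peak = √(18·2) = √36 = 6
t_a = 6/2 = 3; t_c = 0
T = 2·3 = 6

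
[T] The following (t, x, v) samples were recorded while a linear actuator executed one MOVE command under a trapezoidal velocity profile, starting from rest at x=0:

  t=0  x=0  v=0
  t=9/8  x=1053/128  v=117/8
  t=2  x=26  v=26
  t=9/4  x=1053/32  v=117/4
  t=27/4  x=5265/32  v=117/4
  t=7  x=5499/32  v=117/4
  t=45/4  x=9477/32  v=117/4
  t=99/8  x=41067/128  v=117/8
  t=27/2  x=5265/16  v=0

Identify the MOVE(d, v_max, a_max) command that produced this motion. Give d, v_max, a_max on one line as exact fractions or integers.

final state: t=27/2, x=5265/16, v=0 → d = 5265/16
a_max = (117/8−0)/(9/8−0) = 13
max v = 117/4 over t∈[9/4,45/4] → v_max = 117/4
check: 117/4·(9/4+9) = 5265/16 ✓

d=5265/16 v_max=117/4 a_max=13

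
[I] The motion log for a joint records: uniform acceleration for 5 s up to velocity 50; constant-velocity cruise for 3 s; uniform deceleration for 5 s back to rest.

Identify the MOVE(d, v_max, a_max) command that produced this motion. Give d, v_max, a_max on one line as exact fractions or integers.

d=400 v_max=50 a_max=10

a_max = 50/5 = 10
d_a = ½·50·5 = 125; d_c = 50·3 = 150
d = 2·125 + 150 = 400
t_c = 3 > 0 → v_max = v_peak = 50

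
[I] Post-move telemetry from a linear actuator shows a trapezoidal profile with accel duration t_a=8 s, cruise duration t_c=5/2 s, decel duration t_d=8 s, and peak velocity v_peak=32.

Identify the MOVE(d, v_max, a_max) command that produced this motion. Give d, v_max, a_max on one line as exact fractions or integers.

a_max = 32/8 = 4
d_a = ½·32·8 = 128; d_c = 32·5/2 = 80
d = 2·128 + 80 = 336
t_c = 5/2 > 0 → v_max = v_peak = 32

d=336 v_max=32 a_max=4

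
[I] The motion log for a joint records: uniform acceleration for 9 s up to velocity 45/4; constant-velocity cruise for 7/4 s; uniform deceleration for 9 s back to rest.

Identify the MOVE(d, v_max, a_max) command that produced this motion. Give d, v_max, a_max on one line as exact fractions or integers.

a_max = (45/4)/9 = 5/4
d_a = ½·45/4·9 = 405/8; d_c = 45/4·7/4 = 315/16
d = 2·405/8 + 315/16 = 1935/16
t_c = 7/4 > 0 so v_max = 45/4

d=1935/16 v_max=45/4 a_max=5/4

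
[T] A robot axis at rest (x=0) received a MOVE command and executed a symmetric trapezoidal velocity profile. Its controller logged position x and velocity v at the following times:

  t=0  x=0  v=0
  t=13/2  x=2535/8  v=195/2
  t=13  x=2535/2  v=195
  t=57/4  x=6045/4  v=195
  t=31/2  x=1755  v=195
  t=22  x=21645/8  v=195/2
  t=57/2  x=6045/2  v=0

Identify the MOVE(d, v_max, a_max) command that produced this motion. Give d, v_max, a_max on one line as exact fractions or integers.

final state: t=57/2, x=6045/2, v=0 → d = 6045/2
a_max = (195/2−0)/(13/2−0) = 15
max v = 195 over t∈[13,31/2] → v_max = 195
check: 195·(13+5/2) = 6045/2 ✓

d=6045/2 v_max=195 a_max=15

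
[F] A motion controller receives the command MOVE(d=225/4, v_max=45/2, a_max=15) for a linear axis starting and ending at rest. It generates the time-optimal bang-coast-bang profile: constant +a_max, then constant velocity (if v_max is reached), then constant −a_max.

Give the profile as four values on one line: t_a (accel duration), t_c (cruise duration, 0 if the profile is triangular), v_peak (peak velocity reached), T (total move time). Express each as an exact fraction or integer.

v_max²/a_max = (45/2)²/15 = 135/4
225/4 ≥ 135/4 → trapezoidal
t_a = (45/2)/15 = 3/2; v_peak = 45/2
d_cruise = 225/4 − 135/4 = 45/2; t_c = (45/2)/(45/2) = 1
T = 2·3/2 + 1 = 4

t_a=3/2 t_c=1 v_peak=45/2 T=4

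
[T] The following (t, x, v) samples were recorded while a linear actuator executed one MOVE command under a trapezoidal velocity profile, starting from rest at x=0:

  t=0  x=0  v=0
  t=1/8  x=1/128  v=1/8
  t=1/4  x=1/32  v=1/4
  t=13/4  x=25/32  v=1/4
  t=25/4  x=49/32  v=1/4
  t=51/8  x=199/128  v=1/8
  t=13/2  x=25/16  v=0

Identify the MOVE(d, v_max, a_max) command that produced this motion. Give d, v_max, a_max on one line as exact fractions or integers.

final state: t=13/2, x=25/16, v=0 → d = 25/16
a_max = (1/8−0)/(1/8−0) = 1
max v = 1/4 over t∈[1/4,25/4] → v_max = 1/4
check: 1/4·(1/4+6) = 25/16 ✓

d=25/16 v_max=1/4 a_max=1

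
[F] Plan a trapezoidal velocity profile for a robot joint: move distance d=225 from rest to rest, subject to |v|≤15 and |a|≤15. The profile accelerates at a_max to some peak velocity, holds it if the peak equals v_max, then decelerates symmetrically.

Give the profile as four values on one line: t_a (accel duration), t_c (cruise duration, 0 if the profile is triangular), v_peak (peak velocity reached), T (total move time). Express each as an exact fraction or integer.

t_a=1 t_c=14 v_peak=15 T=16

v_max²/a_max = 15²/15 = 15
225 ≥ 15 so v_max reached
t_a = 15/15 = 1; v_peak = 15
d_cruise = 225 − 15 = 210; t_c = 210/15 = 14
T = 2·1 + 14 = 16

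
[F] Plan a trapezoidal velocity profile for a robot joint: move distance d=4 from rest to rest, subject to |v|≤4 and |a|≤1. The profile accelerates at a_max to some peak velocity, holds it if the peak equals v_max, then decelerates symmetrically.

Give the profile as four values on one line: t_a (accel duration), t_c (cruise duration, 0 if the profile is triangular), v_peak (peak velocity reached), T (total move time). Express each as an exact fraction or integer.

vₘ²/aₘ = 4²/1 = 16
4 < 16 → triangular
v_peak = √(4·1) = √4 = 2
t_a = 2/1 = 2; t_c = 0
T = 2·2 = 4

t_a=2 t_c=0 v_peak=2 T=4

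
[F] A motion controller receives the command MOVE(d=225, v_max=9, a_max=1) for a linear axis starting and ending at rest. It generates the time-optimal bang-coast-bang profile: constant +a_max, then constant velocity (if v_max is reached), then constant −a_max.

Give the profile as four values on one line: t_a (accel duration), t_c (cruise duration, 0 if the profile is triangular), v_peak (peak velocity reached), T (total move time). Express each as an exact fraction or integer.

(v_max)²/a_max = 9²/1 = 81
225 ≥ 81 ⇒ cruise phase
t_a = 9/1 = 9; v_peak = 9
d_cruise = 225 − 81 = 144; t_c = 144/9 = 16
T = 2·9 + 16 = 34

t_a=9 t_c=16 v_peak=9 T=34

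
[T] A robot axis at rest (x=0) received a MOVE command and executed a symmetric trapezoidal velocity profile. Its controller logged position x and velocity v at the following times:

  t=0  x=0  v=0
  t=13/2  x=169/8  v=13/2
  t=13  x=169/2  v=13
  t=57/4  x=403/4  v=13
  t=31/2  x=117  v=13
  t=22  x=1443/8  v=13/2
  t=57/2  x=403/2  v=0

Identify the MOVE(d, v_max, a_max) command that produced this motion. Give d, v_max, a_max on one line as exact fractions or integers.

d=403/2 v_max=13 a_max=1

final state: t=57/2, x=403/2, v=0 → d = 403/2
a_max = (13/2−0)/(13/2−0) = 1
max v = 13 over t∈[13,31/2] → v_max = 13
check: 13·(13+5/2) = 403/2 ✓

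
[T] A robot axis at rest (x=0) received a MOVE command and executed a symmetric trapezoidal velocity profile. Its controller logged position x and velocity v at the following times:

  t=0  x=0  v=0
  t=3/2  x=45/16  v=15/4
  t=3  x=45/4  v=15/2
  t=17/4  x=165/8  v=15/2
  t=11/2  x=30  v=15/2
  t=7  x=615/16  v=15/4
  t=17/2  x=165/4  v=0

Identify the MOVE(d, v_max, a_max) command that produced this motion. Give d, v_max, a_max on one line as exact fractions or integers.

d=165/4 v_max=15/2 a_max=5/2

final state: t=17/2, x=165/4, v=0 → d = 165/4
a_max = (15/4−0)/(3/2−0) = 5/2
max v = 15/2 over t∈[3,11/2] → v_max = 15/2
check: 15/2·(3+5/2) = 165/4 ✓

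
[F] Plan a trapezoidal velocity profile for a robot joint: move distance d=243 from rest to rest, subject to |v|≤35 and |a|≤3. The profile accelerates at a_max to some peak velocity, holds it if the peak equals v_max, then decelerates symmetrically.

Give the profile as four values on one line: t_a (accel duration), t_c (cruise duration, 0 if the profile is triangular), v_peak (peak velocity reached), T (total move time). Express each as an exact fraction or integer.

t_a=9 t_c=0 v_peak=27 T=18

(v_max)²/a_max = 35²/3 = 1225/3
243 < 1225/3 so t_c = 0
v_peak = √(243·3) = √729 = 27
t_a = 27/3 = 9; t_c = 0
T = 2·9 = 18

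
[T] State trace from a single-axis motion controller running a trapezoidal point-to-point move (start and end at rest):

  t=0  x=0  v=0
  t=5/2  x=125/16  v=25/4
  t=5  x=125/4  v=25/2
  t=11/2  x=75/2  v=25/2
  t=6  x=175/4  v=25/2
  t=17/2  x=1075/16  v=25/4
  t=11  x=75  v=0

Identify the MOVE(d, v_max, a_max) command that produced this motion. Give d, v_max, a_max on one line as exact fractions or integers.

d=75 v_max=25/2 a_max=5/2

final state: t=11, x=75, v=0 → d = 75
a_max = (25/4−0)/(5/2−0) = 5/2
max v = 25/2 over t∈[5,6] → v_max = 25/2
check: 25/2·(5+1) = 75 ✓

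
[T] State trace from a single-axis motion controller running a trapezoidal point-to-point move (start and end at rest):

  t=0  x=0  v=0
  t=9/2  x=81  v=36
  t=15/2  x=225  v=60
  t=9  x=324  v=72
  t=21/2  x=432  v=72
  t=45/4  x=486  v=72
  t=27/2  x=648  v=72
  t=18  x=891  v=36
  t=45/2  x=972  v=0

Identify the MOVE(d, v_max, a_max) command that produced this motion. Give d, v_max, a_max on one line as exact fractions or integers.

d=972 v_max=72 a_max=8

final state: t=45/2, x=972, v=0 → d = 972
a_max = (36−0)/(9/2−0) = 8
max v = 72 over t∈[9,27/2] → v_max = 72
check: 72·(9+9/2) = 972 ✓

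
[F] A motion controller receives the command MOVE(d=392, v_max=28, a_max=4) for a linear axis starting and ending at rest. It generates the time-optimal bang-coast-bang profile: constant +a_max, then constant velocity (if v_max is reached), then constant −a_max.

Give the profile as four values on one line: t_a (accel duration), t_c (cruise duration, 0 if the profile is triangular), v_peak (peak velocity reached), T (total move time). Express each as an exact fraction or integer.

v_max²/a_max = 28²/4 = 196
392 ≥ 196 so v_max reached
t_a = 28/4 = 7; v_peak = 28
d_cruise = 392 − 196 = 196; t_c = 196/28 = 7
T = 2·7 + 7 = 21

t_a=7 t_c=7 v_peak=28 T=21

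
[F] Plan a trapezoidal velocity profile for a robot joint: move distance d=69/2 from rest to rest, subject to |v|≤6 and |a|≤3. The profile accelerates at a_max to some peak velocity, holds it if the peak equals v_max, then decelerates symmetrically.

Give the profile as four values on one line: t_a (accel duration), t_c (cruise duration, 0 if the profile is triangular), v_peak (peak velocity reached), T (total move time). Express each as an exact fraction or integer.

v_max²/a_max = 6²/3 = 12
69/2 ≥ 12 → trapezoidal
t_a = 6/3 = 2; v_peak = 6
d_cruise = 69/2 − 12 = 45/2; t_c = (45/2)/6 = 15/4
T = 2·2 + 15/4 = 31/4

t_a=2 t_c=15/4 v_peak=6 T=31/4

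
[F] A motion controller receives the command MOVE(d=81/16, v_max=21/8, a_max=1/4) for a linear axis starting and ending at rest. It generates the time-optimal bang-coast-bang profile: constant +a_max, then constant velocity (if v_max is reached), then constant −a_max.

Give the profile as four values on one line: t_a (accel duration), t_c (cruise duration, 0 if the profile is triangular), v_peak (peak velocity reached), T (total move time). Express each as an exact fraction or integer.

vₘ²/aₘ = (21/8)²/(1/4) = 441/16
81/16 < 441/16 → triangular
v_peak = √(81/16·1/4) = √(81/64) = 9/8
t_a = (9/8)/(1/4) = 9/2; t_c = 0
T = 2·9/2 = 9

t_a=9/2 t_c=0 v_peak=9/8 T=9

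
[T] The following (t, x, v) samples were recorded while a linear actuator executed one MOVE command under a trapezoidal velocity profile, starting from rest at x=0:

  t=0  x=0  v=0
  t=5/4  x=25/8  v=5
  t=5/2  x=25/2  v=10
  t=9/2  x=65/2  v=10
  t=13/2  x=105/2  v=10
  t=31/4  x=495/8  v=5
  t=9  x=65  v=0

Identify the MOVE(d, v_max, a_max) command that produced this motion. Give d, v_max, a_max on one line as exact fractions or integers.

d=65 v_max=10 a_max=4

final state: t=9, x=65, v=0 → d = 65
a_max = (5−0)/(5/4−0) = 4
max v = 10 over t∈[5/2,13/2] → v_max = 10
check: 10·(5/2+4) = 65 ✓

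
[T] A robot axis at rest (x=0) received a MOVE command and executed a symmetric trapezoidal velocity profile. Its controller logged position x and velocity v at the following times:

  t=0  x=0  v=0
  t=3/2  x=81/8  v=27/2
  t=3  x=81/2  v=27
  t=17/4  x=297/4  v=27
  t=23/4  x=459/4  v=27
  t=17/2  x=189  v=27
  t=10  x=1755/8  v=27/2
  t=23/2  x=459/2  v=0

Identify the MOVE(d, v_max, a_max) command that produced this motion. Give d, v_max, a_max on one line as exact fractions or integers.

final state: t=23/2, x=459/2, v=0 → d = 459/2
a_max = (27/2−0)/(3/2−0) = 9
max v = 27 over t∈[3,17/2] → v_max = 27
check: 27·(3+11/2) = 459/2 ✓

d=459/2 v_max=27 a_max=9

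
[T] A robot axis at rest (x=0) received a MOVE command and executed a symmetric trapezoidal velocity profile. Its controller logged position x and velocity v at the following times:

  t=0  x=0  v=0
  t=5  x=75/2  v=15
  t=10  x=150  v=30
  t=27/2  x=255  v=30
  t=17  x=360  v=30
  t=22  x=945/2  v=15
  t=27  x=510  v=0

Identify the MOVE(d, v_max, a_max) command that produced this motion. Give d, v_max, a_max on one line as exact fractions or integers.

d=510 v_max=30 a_max=3

final state: t=27, x=510, v=0 → d = 510
a_max = (15−0)/(5−0) = 3
max v = 30 over t∈[10,17] → v_max = 30
check: 30·(10+7) = 510 ✓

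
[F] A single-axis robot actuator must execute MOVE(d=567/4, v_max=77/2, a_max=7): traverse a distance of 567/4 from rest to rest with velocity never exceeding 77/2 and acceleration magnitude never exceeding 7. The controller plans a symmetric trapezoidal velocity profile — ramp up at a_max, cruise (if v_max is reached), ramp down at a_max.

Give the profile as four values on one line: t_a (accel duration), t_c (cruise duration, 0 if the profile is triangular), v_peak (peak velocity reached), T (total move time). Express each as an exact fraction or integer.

(v_max)²/a_max = (77/2)²/7 = 847/4
567/4 < 847/4 ⇒ no cruise
v_peak = √(567/4·7) = √(3969/4) = 63/2
t_a = (63/2)/7 = 9/2; t_c = 0
T = 2·9/2 = 9

t_a=9/2 t_c=0 v_peak=63/2 T=9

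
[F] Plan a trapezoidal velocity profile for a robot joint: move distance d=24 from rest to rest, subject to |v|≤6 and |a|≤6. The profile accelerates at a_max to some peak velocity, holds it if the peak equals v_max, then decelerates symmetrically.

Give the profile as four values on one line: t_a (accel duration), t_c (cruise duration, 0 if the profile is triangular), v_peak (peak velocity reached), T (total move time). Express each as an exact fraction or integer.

t_a=1 t_c=3 v_peak=6 T=5

v_max²/a_max = 6²/6 = 6
24 ≥ 6 so v_max reached
t_a = 6/6 = 1; v_peak = 6
d_cruise = 24 − 6 = 18; t_c = 18/6 = 3
T = 2·1 + 3 = 5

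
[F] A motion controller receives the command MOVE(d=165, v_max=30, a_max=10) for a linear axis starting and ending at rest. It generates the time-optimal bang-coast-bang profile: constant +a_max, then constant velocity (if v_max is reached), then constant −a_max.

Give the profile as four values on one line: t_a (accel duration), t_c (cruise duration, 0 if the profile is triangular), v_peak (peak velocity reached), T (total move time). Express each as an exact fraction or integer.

(v_max)²/a_max = 30²/10 = 90
165 ≥ 90 ⇒ cruise phase
t_a = 30/10 = 3; v_peak = 30
d_cruise = 165 − 90 = 75; t_c = 75/30 = 5/2
T = 2·3 + 5/2 = 17/2

t_a=3 t_c=5/2 v_peak=30 T=17/2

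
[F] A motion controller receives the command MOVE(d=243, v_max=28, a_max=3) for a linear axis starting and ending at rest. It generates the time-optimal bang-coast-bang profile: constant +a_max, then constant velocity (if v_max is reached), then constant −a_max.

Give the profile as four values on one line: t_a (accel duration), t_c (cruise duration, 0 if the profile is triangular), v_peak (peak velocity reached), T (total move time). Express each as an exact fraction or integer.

t_a=9 t_c=0 v_peak=27 T=18

v_max²/a_max = 28²/3 = 784/3
243 < 784/3 so t_c = 0
v_peak = √(243·3) = √729 = 27
t_a = 27/3 = 9; t_c = 0
T = 2·9 = 18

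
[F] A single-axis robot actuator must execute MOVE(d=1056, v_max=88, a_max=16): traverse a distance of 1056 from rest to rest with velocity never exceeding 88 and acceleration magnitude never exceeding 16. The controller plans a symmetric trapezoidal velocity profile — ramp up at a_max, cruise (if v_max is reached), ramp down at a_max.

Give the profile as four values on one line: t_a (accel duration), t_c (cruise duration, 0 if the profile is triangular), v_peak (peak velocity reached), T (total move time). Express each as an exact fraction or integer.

v_max²/a_max = 88²/16 = 484
1056 ≥ 484 so v_max reached
t_a = 88/16 = 11/2; v_peak = 88
d_cruise = 1056 − 484 = 572; t_c = 572/88 = 13/2
T = 2·11/2 + 13/2 = 35/2

t_a=11/2 t_c=13/2 v_peak=88 T=35/2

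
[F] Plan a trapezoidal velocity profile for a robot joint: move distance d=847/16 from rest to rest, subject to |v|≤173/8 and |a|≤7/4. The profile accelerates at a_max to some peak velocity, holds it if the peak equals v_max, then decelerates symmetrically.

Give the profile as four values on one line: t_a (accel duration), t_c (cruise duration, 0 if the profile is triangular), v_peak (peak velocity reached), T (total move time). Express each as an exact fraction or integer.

vₘ²/aₘ = (173/8)²/(7/4) = 29929/112
847/16 < 29929/112 → triangular
v_peak = √(847/16·7/4) = √(5929/64) = 77/8
t_a = (77/8)/(7/4) = 11/2; t_c = 0
T = 2·11/2 = 11

t_a=11/2 t_c=0 v_peak=77/8 T=11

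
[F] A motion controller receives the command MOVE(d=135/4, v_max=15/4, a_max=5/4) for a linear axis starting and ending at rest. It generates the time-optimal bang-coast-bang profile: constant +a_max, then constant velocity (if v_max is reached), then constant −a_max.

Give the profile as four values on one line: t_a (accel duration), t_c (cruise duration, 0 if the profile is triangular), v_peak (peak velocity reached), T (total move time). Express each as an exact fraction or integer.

vₘ²/aₘ = (15/4)²/(5/4) = 45/4
135/4 ≥ 45/4 so v_max reached
t_a = (15/4)/(5/4) = 3; v_peak = 15/4
d_cruise = 135/4 − 45/4 = 45/2; t_c = (45/2)/(15/4) = 6
T = 2·3 + 6 = 12

t_a=3 t_c=6 v_peak=15/4 T=12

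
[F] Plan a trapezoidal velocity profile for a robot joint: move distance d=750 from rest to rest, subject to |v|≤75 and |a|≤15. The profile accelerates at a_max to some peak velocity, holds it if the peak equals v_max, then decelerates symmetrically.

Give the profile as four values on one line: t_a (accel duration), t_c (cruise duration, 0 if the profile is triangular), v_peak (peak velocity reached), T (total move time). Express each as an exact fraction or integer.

t_a=5 t_c=5 v_peak=75 T=15

v_max²/a_max = 75²/15 = 375
750 ≥ 375 so v_max reached
t_a = 75/15 = 5; v_peak = 75
d_cruise = 750 − 375 = 375; t_c = 375/75 = 5
T = 2·5 + 5 = 15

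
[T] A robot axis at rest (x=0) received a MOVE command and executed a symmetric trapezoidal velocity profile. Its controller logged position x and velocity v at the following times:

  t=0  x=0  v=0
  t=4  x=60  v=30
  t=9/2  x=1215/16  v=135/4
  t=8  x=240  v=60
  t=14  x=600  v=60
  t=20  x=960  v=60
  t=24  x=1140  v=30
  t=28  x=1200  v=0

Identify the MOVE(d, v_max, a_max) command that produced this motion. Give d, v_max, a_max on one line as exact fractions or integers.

final state: t=28, x=1200, v=0 → d = 1200
a_max = (30−0)/(4−0) = 15/2
max v = 60 over t∈[8,20] → v_max = 60
check: 60·(8+12) = 1200 ✓

d=1200 v_max=60 a_max=15/2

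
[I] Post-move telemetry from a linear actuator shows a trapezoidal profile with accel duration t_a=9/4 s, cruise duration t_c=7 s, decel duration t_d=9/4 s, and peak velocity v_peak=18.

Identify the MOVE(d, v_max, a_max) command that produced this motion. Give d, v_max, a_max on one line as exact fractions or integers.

d=333/2 v_max=18 a_max=8

a_max = 18/(9/4) = 8
d_a = ½·18·9/4 = 81/4; d_c = 18·7 = 126
d = 2·81/4 + 126 = 333/2
t_c = 7 > 0 so v_max = 18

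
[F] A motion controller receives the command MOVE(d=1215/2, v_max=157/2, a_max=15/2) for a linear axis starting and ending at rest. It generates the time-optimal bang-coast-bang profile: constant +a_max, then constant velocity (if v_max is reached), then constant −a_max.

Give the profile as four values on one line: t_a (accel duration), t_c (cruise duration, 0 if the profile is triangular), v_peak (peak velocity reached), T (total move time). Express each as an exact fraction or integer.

(v_max)²/a_max = (157/2)²/(15/2) = 24649/30
1215/2 < 24649/30 ⇒ no cruise
v_peak = √(1215/2·15/2) = √(18225/4) = 135/2
t_a = (135/2)/(15/2) = 9; t_c = 0
T = 2·9 = 18

t_a=9 t_c=0 v_peak=135/2 T=18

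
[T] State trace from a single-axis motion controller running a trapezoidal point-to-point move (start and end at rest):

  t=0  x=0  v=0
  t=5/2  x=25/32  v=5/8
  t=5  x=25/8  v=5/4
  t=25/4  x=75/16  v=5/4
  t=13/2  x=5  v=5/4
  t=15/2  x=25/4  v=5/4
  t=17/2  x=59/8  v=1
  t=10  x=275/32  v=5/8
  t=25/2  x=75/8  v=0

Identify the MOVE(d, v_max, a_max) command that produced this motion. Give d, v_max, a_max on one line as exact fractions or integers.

d=75/8 v_max=5/4 a_max=1/4

final state: t=25/2, x=75/8, v=0 → d = 75/8
a_max = (5/8−0)/(5/2−0) = 1/4
max v = 5/4 over t∈[5,15/2] → v_max = 5/4
check: 5/4·(5+5/2) = 75/8 ✓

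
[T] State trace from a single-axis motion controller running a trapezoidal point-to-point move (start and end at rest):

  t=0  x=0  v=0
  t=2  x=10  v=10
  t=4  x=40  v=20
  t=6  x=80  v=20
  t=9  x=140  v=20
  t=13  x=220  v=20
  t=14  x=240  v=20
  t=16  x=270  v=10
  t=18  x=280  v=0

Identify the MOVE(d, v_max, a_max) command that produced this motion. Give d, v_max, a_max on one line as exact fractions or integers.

final state: t=18, x=280, v=0 → d = 280
a_max = (10−0)/(2−0) = 5
max v = 20 over t∈[4,14] → v_max = 20
check: 20·(4+10) = 280 ✓

d=280 v_max=20 a_max=5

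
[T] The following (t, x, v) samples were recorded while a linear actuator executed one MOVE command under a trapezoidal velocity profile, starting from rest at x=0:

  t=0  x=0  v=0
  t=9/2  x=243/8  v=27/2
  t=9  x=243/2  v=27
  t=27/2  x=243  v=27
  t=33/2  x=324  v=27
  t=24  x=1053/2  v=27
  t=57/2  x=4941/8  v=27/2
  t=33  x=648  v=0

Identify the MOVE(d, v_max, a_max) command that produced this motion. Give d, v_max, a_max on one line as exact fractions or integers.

final state: t=33, x=648, v=0 → d = 648
a_max = (27/2−0)/(9/2−0) = 3
max v = 27 over t∈[9,24] → v_max = 27
check: 27·(9+15) = 648 ✓

d=648 v_max=27 a_max=3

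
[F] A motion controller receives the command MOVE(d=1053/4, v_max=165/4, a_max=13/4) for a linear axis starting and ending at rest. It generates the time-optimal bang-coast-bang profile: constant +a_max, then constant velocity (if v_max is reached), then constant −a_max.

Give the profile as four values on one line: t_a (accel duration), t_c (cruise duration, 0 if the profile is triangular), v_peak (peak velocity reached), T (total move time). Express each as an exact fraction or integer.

t_a=9 t_c=0 v_peak=117/4 T=18

vₘ²/aₘ = (165/4)²/(13/4) = 27225/52
1053/4 < 27225/52 → triangular
v_peak = √(1053/4·13/4) = √(13689/16) = 117/4
t_a = (117/4)/(13/4) = 9; t_c = 0
T = 2·9 = 18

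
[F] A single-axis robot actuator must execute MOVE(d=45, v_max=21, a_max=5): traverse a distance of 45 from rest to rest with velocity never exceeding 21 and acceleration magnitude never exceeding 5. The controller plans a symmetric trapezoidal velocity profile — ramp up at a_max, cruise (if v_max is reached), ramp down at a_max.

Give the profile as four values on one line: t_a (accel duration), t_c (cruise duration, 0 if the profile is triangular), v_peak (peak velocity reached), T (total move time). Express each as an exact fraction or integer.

vₘ²/aₘ = 21²/5 = 441/5
45 < 441/5 so t_c = 0
v_peak = √(45·5) = √225 = 15
t_a = 15/5 = 3; t_c = 0
T = 2·3 = 6

t_a=3 t_c=0 v_peak=15 T=6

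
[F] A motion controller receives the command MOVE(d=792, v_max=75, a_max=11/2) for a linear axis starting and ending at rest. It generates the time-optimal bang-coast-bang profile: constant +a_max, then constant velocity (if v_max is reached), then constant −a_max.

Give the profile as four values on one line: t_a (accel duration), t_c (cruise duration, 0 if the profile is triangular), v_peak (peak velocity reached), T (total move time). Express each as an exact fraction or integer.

t_a=12 t_c=0 v_peak=66 T=24

vₘ²/aₘ = 75²/(11/2) = 11250/11
792 < 11250/11 so t_c = 0
v_peak = √(792·11/2) = √4356 = 66
t_a = 66/(11/2) = 12; t_c = 0
T = 2·12 = 24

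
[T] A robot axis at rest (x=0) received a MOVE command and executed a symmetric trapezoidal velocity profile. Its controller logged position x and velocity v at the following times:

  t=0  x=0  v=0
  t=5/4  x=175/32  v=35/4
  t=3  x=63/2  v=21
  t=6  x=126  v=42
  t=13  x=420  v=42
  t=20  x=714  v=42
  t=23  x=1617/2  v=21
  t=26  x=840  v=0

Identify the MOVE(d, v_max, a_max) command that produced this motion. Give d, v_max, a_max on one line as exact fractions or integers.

d=840 v_max=42 a_max=7

final state: t=26, x=840, v=0 → d = 840
a_max = (35/4−0)/(5/4−0) = 7
max v = 42 over t∈[6,20] → v_max = 42
check: 42·(6+14) = 840 ✓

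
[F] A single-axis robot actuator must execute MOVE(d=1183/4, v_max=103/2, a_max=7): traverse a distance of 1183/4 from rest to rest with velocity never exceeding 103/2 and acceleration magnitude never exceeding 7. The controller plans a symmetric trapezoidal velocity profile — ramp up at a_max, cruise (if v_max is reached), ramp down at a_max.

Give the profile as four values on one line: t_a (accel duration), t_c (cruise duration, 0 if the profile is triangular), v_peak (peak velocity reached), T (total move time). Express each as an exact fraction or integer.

t_a=13/2 t_c=0 v_peak=91/2 T=13

vₘ²/aₘ = (103/2)²/7 = 10609/28
1183/4 < 10609/28 → triangular
v_peak = √(1183/4·7) = √(8281/4) = 91/2
t_a = (91/2)/7 = 13/2; t_c = 0
T = 2·13/2 = 13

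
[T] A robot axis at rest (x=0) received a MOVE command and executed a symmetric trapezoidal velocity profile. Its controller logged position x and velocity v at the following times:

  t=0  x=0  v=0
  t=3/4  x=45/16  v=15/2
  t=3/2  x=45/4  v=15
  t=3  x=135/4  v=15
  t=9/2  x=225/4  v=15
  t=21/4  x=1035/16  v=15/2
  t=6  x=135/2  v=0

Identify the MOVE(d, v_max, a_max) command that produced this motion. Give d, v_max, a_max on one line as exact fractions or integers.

d=135/2 v_max=15 a_max=10

final state: t=6, x=135/2, v=0 → d = 135/2
a_max = (15/2−0)/(3/4−0) = 10
max v = 15 over t∈[3/2,9/2] → v_max = 15
check: 15·(3/2+3) = 135/2 ✓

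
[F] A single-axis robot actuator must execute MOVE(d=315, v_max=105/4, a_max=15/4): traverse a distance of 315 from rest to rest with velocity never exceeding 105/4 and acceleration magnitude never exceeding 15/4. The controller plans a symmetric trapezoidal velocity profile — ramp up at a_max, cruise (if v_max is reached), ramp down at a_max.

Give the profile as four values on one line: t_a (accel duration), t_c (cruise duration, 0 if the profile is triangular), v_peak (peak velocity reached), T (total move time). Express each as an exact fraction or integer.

v_max²/a_max = (105/4)²/(15/4) = 735/4
315 ≥ 735/4 → trapezoidal
t_a = (105/4)/(15/4) = 7; v_peak = 105/4
d_cruise = 315 − 735/4 = 525/4; t_c = (525/4)/(105/4) = 5
T = 2·7 + 5 = 19

t_a=7 t_c=5 v_peak=105/4 T=19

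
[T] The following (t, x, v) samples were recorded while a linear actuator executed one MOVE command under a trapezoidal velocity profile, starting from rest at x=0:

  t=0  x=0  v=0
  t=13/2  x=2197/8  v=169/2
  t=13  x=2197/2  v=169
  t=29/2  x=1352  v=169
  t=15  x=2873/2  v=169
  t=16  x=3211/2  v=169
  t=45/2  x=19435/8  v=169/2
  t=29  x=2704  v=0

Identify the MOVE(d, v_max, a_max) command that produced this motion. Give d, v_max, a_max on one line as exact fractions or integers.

d=2704 v_max=169 a_max=13

final state: t=29, x=2704, v=0 → d = 2704
a_max = (169/2−0)/(13/2−0) = 13
max v = 169 over t∈[13,16] → v_max = 169
check: 169·(13+3) = 2704 ✓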